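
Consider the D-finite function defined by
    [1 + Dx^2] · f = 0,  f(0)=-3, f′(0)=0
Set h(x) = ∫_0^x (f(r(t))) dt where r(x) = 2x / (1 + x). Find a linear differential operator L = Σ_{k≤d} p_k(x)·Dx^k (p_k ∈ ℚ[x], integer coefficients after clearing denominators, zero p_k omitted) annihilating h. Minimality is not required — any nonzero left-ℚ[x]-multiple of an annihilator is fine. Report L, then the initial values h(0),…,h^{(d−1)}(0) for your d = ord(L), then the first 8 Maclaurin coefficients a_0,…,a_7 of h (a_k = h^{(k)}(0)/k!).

L = 4·Dx + (2 + 6·x + 6·x^2 + 2·x^3)·Dx^2 + (1 + 4·x + 6·x^2 + 4·x^3 + x^4)·Dx^3  (order 3).
h: a_k = 0, -3, 0, 2, -3, 16/5, -8/3, 22/15, …
ICs: h(0) = 0, h′(0) = -3, h′′(0) = 0.

f: a_k = -3, 0, 3/2, 0, -1/8, 0, 1/240, 0, …
h₀=f(r): pull back L_f along r ⇒ L₀.
h=∫₀ˣh₀: take L = L₀·Dx.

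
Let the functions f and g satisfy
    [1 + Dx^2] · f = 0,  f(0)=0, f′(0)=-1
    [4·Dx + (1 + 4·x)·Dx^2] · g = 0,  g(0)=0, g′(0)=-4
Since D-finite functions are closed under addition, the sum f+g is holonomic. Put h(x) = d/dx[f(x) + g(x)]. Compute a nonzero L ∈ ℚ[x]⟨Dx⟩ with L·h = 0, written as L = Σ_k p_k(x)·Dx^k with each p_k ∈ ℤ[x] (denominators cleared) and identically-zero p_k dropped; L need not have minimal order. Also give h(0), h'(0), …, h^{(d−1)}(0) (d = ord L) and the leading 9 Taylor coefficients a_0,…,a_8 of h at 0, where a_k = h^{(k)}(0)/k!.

f: a_k = 0, -1, 0, 1/6, 0, -1/120, 0, 1/5040, 0, …
g: a_k = 0, -4, 8, -64/3, 64, -1024/5, 2048/3, -16384/7, 8192, …
h₀=f+g: left-lcm gives L₀, ord ≤ 4.
h=h₀': d/dx-closure on L₀ ⇒ L.
L = (388 + 32·x + 64·x^2) + (33 + 140·x + 48·x^2 + 64·x^3)·Dx + (388 + 32·x + 64·x^2)·Dx^2 + (33 + 140·x + 48·x^2 + 64·x^3)·Dx^3  (order 3).
h: a_k = -5, 16, -127/2, 256, -24577/24, 4096, -11796479/720, 65536, -10569646081/40320, …
ICs: h(0) = -5, h′(0) = 16, h′′(0) = -127.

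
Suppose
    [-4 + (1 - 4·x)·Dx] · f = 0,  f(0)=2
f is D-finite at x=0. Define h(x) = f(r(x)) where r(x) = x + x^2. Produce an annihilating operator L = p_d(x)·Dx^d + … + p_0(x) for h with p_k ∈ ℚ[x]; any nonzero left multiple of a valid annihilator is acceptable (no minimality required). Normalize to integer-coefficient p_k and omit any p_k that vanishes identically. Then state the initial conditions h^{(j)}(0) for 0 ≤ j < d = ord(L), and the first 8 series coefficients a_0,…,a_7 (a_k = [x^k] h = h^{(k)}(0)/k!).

f: a_k = 2, 8, 32, 128, 512, 2048, 8192, 32768, …
L₀ from L_f via x↦r, Dx↦r'^{-1}Dx.
L = (4 + 8·x) + (-1 + 4·x + 4·x^2)·Dx  (order 1).
h: a_k = 2, 8, 40, 192, 928, 4480, 21632, 104448, …
ICs: h(0) = 2.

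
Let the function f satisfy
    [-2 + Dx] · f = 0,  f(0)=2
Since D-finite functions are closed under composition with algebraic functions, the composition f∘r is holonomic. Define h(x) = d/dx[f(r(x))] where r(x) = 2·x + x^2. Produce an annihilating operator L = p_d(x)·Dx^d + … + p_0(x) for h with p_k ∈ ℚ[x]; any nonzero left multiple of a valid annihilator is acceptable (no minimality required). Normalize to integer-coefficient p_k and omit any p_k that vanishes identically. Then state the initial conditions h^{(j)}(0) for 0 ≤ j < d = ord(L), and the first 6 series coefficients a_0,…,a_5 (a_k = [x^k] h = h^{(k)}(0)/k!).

f: a_k = 2, 4, 4, 8/3, 4/3, 8/15, …
Substitute x→r, Dx→(1/r')Dx; clear ⇒ L₀.
h=h₀': d/dx-closure on L₀ ⇒ L.
L = (5 + 8·x + 4·x^2) + (-1 - x)·Dx  (order 1).
h: a_k = 8, 40, 112, 688/3, 1136/3, 7984/15, …
ICs: h(0) = 8.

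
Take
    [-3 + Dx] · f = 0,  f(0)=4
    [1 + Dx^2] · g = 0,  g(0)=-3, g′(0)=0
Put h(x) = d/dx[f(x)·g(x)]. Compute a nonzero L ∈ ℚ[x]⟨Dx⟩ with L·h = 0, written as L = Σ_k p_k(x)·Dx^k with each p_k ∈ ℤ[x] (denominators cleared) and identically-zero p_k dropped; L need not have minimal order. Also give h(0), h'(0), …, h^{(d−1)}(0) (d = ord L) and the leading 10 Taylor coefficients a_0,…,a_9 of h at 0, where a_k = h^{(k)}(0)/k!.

L = 10 - 6·Dx + Dx^2  (order 2).
h: a_k = -36, -96, -108, -56, 6, 176/5, 166/5, 2108/105, 639/70, 3116/945, …
ICs: h(0) = -36, h′(0) = -96.

f: a_k = 4, 12, 18, 18, 27/2, 81/10, 81/20, 243/140, 729/1120, 243/1120, …
g: a_k = -3, 0, 3/2, 0, -1/8, 0, 1/240, 0, -1/13440, 0, …
Sym-product of L_f,L_g gives L₀ (≤ ord 2).
h₀' ⇒ L via d/dx closure of L₀.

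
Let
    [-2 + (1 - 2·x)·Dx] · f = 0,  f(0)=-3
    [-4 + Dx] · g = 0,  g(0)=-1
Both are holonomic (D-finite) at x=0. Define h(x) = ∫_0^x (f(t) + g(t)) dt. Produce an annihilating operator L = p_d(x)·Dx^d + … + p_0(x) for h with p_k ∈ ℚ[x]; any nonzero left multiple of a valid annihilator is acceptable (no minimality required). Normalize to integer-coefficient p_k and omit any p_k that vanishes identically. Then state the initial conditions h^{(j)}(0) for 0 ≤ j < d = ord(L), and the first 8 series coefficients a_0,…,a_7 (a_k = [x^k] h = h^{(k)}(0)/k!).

L = -32·x·Dx + (-4 + 32·x - 32·x^2)·Dx^2 + (1 - 6·x + 8·x^2)·Dx^3  (order 3).
h: a_k = 0, -4, -5, -20/3, -26/3, -176/15, -784/45, -8896/315, …
ICs: h(0) = 0, h′(0) = -4, h′′(0) = -10.

f: a_k = -3, -6, -12, -24, -48, -96, -192, -384, …
g: a_k = -1, -4, -8, -32/3, -32/3, -128/15, -256/45, -1024/315, …
Sum ⇒ L₀ = lclm(L_f,L_g) in ℚ(x)⟨Dx⟩.
Integrate: L := L₀·Dx.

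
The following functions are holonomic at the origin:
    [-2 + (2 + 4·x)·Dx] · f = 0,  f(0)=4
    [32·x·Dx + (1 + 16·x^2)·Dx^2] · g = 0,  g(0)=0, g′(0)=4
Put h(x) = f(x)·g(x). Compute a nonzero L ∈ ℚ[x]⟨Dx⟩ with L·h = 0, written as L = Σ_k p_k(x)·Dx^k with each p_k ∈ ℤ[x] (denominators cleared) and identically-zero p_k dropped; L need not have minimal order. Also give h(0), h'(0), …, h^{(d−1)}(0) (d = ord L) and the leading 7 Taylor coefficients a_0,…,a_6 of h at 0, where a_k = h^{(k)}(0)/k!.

L = (3 - 32·x - 16·x^2) + (-2 + 28·x + 96·x^2 + 64·x^3)·Dx + (1 + 4·x + 20·x^2 + 64·x^3 + 64·x^4)·Dx^2  (order 2).
h: a_k = 0, 16, 16, -280/3, -232/3, 12778/15, 11858/15, …
ICs: h(0) = 0, h′(0) = 16.

f: a_k = 4, 4, -2, 2, -5/2, 7/2, -21/4, …
g: a_k = 0, 4, 0, -64/3, 0, 1024/5, 0, …
Sym-product of L_f,L_g gives L₀ (≤ ord 2).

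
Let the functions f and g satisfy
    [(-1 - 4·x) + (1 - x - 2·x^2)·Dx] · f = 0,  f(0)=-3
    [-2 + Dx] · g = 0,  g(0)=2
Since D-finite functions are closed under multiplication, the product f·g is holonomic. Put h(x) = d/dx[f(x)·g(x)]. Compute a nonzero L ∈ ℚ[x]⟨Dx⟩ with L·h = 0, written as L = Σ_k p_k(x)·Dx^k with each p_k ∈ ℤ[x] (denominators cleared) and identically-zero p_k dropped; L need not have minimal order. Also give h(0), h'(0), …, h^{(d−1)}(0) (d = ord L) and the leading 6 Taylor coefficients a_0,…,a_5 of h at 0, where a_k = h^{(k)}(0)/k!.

f: a_k = -3, -3, -9, -15, -33, -63, …
g: a_k = 2, 4, 4, 8/3, 4/3, 8/15, …
L₀ := L_f ⊗_s L_g (sym. prod.), ord ≤ 1.
Derive L from L₀ (diff closure).
L = (14 + 16·x - 12·x^2 - 16·x^3 + 16·x^4) + (-3 + x + 12·x^2 - 8·x^4)·Dx  (order 1).
h: a_k = -18, -84, -258, -696, -1738, -20884/5, …
ICs: h(0) = -18.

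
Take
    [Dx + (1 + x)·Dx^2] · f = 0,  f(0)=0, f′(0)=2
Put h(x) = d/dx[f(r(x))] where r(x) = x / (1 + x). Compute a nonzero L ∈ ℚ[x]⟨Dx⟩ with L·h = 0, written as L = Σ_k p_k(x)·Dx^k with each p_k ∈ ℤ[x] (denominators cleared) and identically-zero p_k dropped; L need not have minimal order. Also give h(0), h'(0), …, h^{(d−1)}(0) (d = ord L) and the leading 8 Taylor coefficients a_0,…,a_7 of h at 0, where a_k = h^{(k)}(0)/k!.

f: a_k = 0, 2, -1, 2/3, -1/2, 2/5, -1/3, 2/7, …
Change of var in L_f (x↦r) gives L₀.
h₀' ⇒ L via d/dx closure of L₀.
L = (3 + 4·x) + (1 + 3·x + 2·x^2)·Dx  (order 1).
h: a_k = 2, -6, 14, -30, 62, -126, 254, -510, …
ICs: h(0) = 2.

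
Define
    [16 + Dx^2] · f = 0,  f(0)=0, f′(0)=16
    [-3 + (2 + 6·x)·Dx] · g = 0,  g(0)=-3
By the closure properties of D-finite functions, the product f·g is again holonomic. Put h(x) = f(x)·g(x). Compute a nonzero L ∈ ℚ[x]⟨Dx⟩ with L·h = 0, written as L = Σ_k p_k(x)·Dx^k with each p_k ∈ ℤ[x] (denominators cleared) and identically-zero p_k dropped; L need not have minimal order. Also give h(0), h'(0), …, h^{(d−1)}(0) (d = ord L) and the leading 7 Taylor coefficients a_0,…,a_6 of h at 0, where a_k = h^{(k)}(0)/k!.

L = (91 + 384·x + 576·x^2) + (-12 - 36·x)·Dx + (4 + 24·x + 36·x^2)·Dx^2  (order 2).
h: a_k = 0, -48, -72, 182, 111, -3781/40, -20523/80, …
ICs: h(0) = 0, h′(0) = -48.

f: a_k = 0, 16, 0, -128/3, 0, 512/15, 0, …
g: a_k = -3, -9/2, 27/8, -81/16, 1215/128, -5103/256, 45927/1024, …
h₀=f·g: eliminate ⇒ L₀, order ≤ 2·1.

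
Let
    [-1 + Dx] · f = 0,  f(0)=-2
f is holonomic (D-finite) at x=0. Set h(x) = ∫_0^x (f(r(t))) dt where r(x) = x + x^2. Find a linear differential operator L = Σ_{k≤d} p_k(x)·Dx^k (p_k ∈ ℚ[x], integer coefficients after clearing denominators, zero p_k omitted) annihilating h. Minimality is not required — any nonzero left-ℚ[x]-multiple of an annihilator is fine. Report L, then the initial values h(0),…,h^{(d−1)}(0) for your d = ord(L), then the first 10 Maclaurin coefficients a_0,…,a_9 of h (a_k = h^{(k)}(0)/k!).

L = (-1 - 2·x)·Dx + Dx^2  (order 2).
h: a_k = 0, -2, -1, -1, -7/12, -5/12, -9/40, -331/2520, -1303/20160, -1979/60480, …
ICs: h(0) = 0, h′(0) = -2.

f: a_k = -2, -2, -1, -1/3, -1/12, -1/60, -1/360, -1/2520, -1/20160, -1/181440, …
h₀=f(r): pull back L_f along r ⇒ L₀.
∫: right-multiply L₀ by Dx.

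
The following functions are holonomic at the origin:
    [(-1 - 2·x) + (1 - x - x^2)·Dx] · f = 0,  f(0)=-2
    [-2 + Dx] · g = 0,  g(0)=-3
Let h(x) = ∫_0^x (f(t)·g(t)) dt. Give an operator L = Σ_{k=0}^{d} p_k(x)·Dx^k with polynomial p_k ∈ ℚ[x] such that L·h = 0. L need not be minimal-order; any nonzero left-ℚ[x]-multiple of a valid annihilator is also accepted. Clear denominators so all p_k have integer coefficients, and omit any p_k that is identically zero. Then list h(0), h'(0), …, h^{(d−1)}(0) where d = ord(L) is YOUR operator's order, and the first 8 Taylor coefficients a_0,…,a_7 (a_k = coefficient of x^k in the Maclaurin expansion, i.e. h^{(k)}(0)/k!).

f: a_k = -2, -2, -4, -6, -10, -16, -26, -42, …
g: a_k = -3, -6, -6, -4, -2, -4/5, -4/15, -8/105, …
h₀=f·g: eliminate ⇒ L₀, order ≤ 1·1.
Integrate: L := L₀·Dx.
L = (3 - 2·x^2)·Dx + (-1 + x + x^2)·Dx^2  (order 2).
h: a_k = 0, 6, 9, 12, 31/2, 102/5, 138/5, 4022/105, …
ICs: h(0) = 0, h′(0) = 6.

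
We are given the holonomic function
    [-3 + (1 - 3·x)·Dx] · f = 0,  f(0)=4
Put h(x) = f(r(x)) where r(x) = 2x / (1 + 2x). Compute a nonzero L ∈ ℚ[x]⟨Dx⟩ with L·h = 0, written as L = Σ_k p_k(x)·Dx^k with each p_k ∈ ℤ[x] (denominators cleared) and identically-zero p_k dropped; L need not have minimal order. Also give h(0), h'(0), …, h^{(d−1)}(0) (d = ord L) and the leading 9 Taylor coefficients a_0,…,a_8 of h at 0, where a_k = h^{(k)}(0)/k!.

f: a_k = 4, 12, 36, 108, 324, 972, 2916, 8748, 26244, …
f∘r: x↦r, Dx↦Dx/r' in L_f ⇒ L₀.
L = 6 + (-1 + 2·x + 8·x^2)·Dx  (order 1).
h: a_k = 4, 24, 96, 384, 1536, 6144, 24576, 98304, 393216, …
ICs: h(0) = 4.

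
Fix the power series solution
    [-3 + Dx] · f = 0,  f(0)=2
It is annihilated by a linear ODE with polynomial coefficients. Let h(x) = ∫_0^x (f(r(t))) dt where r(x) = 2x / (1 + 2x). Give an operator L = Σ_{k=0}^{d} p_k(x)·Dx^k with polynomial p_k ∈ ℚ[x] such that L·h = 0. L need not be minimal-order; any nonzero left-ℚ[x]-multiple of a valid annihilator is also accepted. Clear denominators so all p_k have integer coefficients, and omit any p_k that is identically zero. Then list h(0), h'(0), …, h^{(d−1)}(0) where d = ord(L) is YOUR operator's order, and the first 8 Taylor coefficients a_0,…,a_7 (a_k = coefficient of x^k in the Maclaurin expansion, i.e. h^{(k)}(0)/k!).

L = -6·Dx + (1 + 4·x + 4·x^2)·Dx^2  (order 2).
h: a_k = 0, 2, 6, 4, -6, 12/5, 28/5, -552/35, …
ICs: h(0) = 0, h′(0) = 2.

f: a_k = 2, 6, 9, 9, 27/4, 81/20, 81/40, 243/280, …
f∘r: x↦r, Dx↦Dx/r' in L_f ⇒ L₀.
h=∫h₀ ⇒ L = L₀·Dx.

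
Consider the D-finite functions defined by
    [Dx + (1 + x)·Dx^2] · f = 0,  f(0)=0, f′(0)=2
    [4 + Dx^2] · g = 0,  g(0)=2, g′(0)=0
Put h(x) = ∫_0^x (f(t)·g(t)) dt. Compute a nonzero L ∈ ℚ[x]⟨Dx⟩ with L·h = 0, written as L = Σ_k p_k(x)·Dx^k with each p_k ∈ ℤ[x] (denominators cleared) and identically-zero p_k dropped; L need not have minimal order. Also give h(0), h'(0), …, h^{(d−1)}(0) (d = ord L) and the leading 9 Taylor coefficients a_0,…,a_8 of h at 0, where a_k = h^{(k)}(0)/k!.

f: a_k = 0, 2, -1, 2/3, -1/2, 2/5, -1/3, 2/7, -1/4, …
g: a_k = 2, 0, -4, 0, 4/3, 0, -8/45, 0, 4/315, …
f·g: L₀ = L_f ⊗_s L_g, ord ≤ 2·2.
h=∫h₀ ⇒ L = L₀·Dx.
L = (168 + 864·x + 1456·x^2 + 1024·x^3 + 256·x^4)·Dx + (112 + 368·x + 384·x^2 + 128·x^3)·Dx^2 + (102 + 464·x + 744·x^2 + 512·x^3 + 128·x^4)·Dx^3 + (28 + 92·x + 96·x^2 + 32·x^3)·Dx^4 + (15 + 62·x + 95·x^2 + 64·x^3 + 16·x^4)·Dx^5  (order 5).
h: a_k = 0, 0, 2, -2/3, -5/3, 3/5, 2/15, 0, -13/210, …
ICs: h(0) = 0, h′(0) = 0, h′′(0) = 4, h′′′(0) = -4, h′′′′(0) = -40.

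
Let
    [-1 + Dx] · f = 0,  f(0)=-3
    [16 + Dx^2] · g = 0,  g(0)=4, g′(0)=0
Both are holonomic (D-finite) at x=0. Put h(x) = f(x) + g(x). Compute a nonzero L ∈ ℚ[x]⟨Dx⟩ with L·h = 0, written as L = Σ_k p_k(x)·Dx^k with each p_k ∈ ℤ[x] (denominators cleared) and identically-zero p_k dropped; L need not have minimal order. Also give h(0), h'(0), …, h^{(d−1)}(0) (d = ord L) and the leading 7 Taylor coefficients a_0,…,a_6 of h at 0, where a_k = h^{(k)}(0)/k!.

L = -16 + 16·Dx - Dx^2 + Dx^3  (order 3).
h: a_k = 1, -3, -67/2, -1/2, 1021/24, -1/40, -16387/720, …
ICs: h(0) = 1, h′(0) = -3, h′′(0) = -67.

f: a_k = -3, -3, -3/2, -1/2, -1/8, -1/40, -1/240, …
g: a_k = 4, 0, -32, 0, 128/3, 0, -1024/45, …
L₀ := lclm(L_f,L_g); ord L₀ ≤ 1+2.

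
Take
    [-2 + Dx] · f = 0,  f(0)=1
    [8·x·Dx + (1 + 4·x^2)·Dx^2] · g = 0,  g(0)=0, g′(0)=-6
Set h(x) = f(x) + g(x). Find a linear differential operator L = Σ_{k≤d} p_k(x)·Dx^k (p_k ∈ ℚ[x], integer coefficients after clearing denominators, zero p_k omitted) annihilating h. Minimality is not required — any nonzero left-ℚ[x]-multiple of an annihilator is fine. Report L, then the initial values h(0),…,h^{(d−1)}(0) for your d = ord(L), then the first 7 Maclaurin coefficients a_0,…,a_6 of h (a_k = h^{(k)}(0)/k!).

L = (8 - 32·x - 32·x^2)·Dx + (-6 + 12·x + 8·x^2 - 16·x^3)·Dx^2 + (1 + 2·x + 4·x^2 + 8·x^3)·Dx^3  (order 3).
h: a_k = 1, -4, 2, 28/3, 2/3, -284/15, 4/45, …
ICs: h(0) = 1, h′(0) = -4, h′′(0) = 4.

f: a_k = 1, 2, 2, 4/3, 2/3, 4/15, 4/45, …
g: a_k = 0, -6, 0, 8, 0, -96/5, 0, …
h₀=f+g: left-lcm gives L₀, ord ≤ 3.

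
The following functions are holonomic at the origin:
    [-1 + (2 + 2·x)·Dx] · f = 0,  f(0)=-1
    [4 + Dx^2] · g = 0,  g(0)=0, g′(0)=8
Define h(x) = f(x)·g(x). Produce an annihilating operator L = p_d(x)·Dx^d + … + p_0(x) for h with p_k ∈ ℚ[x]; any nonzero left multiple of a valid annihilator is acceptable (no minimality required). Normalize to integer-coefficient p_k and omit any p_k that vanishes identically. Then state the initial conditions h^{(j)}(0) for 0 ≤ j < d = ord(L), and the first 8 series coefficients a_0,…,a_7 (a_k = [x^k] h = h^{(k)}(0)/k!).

f: a_k = -1, -1/2, 1/8, -1/16, 5/128, -7/256, 21/1024, -33/2048, …
g: a_k = 0, 8, 0, -16/3, 0, 16/15, 0, -32/315, …
f·g: L₀ = L_f ⊗_s L_g, ord ≤ 1·2.
L = (19 + 32·x + 16·x^2) + (-4 - 4·x)·Dx + (4 + 8·x + 4·x^2)·Dx^2  (order 2).
h: a_k = 0, -8, -4, 19/3, 13/6, -341/240, -67/160, 7687/40320, …
ICs: h(0) = 0, h′(0) = -8.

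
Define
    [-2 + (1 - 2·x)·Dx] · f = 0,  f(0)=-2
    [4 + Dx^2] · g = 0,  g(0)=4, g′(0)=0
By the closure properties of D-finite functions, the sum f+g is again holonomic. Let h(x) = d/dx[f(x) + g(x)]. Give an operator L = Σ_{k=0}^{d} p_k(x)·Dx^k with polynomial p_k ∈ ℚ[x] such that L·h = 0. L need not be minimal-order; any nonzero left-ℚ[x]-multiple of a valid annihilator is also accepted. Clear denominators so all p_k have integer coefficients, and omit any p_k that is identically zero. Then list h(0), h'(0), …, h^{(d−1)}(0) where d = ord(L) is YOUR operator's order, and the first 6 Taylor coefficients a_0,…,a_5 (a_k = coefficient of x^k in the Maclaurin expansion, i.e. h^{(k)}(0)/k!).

f: a_k = -2, -4, -8, -16, -32, -64, …
g: a_k = 4, 0, -8, 0, 8/3, 0, …
Weyl lclm of L_f,L_g ⇒ L₀ (ord ≤ 3).
Differentiate: ansatz ord ≤ ord L₀ ⇒ L.
L = (208 - 64·x + 64·x^2) + (-28 + 72·x - 48·x^2 + 32·x^3)·Dx + (52 - 16·x + 16·x^2)·Dx^2 + (-7 + 18·x - 12·x^2 + 8·x^3)·Dx^3  (order 3).
h: a_k = -4, -32, -48, -352/3, -320, -11552/15, …
ICs: h(0) = -4, h′(0) = -32, h′′(0) = -96.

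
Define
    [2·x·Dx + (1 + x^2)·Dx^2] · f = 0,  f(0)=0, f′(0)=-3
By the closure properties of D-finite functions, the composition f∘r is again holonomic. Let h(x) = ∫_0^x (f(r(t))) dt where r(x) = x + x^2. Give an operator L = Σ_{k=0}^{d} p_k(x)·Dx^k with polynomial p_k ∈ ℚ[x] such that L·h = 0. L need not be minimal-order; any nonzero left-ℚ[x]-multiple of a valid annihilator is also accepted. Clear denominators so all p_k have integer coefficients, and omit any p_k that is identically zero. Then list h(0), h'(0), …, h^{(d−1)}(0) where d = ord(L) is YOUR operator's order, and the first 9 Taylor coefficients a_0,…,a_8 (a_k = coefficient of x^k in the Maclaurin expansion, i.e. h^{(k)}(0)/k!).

L = (-2 + 2·x + 8·x^2 + 12·x^3 + 6·x^4)·Dx^2 + (1 + 2·x + x^2 + 4·x^3 + 5·x^4 + 2·x^5)·Dx^3  (order 3).
h: a_k = 0, 0, -3/2, -1, 1/4, 3/5, 2/5, -2/7, -39/56, …
ICs: h(0) = 0, h′(0) = 0, h′′(0) = -3.

f: a_k = 0, -3, 0, 1, 0, -3/5, 0, 3/7, 0, …
Substitute x→r, Dx→(1/r')Dx; clear ⇒ L₀.
∫: right-multiply L₀ by Dx.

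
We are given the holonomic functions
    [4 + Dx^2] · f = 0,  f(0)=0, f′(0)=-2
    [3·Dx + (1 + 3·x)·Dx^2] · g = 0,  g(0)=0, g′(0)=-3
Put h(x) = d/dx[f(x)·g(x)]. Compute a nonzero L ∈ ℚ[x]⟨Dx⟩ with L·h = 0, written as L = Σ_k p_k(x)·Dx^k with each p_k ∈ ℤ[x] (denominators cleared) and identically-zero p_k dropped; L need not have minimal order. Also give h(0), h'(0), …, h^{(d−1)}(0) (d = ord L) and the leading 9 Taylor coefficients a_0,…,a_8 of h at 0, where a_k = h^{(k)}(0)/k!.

L = (-21880 - 49536·x - 195264·x^2 - 252288·x^3 + 225504·x^4 + 746496·x^5 + 373248·x^6) + (-9384 - 44856·x - 47520·x^2 + 90720·x^3 + 311040·x^4 + 186624·x^5)·Dx + (-6026 - 16344·x - 53892·x^2 - 32832·x^3 + 182736·x^4 + 373248·x^5 + 186624·x^6)·Dx^2 + (-2346 - 11214·x - 11880·x^2 + 22680·x^3 + 77760·x^4 + 46656·x^5)·Dx^3 + (-139 - 990·x - 1269·x^2 + 7560·x^3 + 31590·x^4 + 46656·x^5 + 23328·x^6)·Dx^4  (order 4).
h: a_k = 0, 12, -27, 56, -345/2, 516, -7602/5, 94480/21, -373851/28, …
ICs: h(0) = 0, h′(0) = 12, h′′(0) = -54, h′′′(0) = 336.

f: a_k = 0, -2, 0, 4/3, 0, -4/15, 0, 8/315, 0, …
g: a_k = 0, -3, 9/2, -9, 81/4, -243/5, 243/2, -2187/7, 6561/8, …
Product ⇒ symmetric product L₀, ord ≤ 4.
Differentiate: ansatz ord ≤ ord L₀ ⇒ L.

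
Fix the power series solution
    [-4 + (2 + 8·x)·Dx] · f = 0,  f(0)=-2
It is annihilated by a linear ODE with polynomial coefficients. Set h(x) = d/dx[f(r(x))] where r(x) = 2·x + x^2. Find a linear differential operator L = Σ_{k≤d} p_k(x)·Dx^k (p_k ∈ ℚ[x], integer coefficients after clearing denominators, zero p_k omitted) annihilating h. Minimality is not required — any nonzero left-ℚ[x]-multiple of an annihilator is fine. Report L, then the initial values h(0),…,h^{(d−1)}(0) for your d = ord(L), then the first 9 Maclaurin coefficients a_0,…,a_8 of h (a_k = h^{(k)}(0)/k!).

f: a_k = -2, -4, 4, -8, 20, -56, 168, -528, 1716, …
Substitute x→r, Dx→(1/r')Dx; clear ⇒ L₀.
Derive L from L₀ (diff closure).
L = -3 + (-1 - 9·x - 12·x^2 - 4·x^3)·Dx  (order 1).
h: a_k = -8, 24, -144, 912, -6000, 40464, -277536, 1926816, -13499568, …
ICs: h(0) = -8.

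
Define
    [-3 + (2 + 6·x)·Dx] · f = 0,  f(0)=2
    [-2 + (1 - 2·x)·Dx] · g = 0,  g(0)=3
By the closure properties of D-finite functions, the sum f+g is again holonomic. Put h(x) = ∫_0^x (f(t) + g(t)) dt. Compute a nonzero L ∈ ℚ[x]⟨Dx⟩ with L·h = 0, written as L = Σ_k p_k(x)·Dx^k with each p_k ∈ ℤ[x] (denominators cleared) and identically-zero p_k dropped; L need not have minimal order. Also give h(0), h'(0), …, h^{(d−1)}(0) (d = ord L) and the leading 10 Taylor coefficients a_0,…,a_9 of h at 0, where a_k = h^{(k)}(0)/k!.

f: a_k = 2, 3, -9/4, 27/8, -405/64, 1701/128, -15309/512, 72171/1024, -2814669/16384, 14073345/32768, …
g: a_k = 3, 6, 12, 24, 48, 96, 192, 384, 768, 1536, …
Weyl lclm of L_f,L_g ⇒ L₀ (ord ≤ 2).
Integrate: L := L₀·Dx.
L = (66 + 108·x)·Dx + (-41 - 156·x - 324·x^2)·Dx^2 + (2 + 38·x + 24·x^2 - 216·x^3)·Dx^3  (order 3).
h: a_k = 0, 5, 9/2, 13/4, 219/32, 2667/320, 4663/256, 82995/3584, 465387/8192, 3256081/49152, …
ICs: h(0) = 0, h′(0) = 5, h′′(0) = 9.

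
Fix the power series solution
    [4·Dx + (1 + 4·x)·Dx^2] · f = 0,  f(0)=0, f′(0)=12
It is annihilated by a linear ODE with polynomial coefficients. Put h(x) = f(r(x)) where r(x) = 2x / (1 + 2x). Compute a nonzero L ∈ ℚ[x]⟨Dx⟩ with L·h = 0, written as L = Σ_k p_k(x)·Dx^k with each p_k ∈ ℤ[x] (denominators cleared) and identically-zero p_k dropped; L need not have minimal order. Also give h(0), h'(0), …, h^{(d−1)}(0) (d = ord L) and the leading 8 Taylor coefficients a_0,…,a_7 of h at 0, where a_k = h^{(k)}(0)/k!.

f: a_k = 0, 12, -24, 64, -192, 3072/5, -2048, 49152/7, …
f∘r: x↦r, Dx↦Dx/r' in L_f ⇒ L₀.
L = (12 + 40·x)·Dx + (1 + 12·x + 20·x^2)·Dx^2  (order 2).
h: a_k = 0, 24, -144, 992, -7488, 299904/5, -499968, 29999616/7, …
ICs: h(0) = 0, h′(0) = 24.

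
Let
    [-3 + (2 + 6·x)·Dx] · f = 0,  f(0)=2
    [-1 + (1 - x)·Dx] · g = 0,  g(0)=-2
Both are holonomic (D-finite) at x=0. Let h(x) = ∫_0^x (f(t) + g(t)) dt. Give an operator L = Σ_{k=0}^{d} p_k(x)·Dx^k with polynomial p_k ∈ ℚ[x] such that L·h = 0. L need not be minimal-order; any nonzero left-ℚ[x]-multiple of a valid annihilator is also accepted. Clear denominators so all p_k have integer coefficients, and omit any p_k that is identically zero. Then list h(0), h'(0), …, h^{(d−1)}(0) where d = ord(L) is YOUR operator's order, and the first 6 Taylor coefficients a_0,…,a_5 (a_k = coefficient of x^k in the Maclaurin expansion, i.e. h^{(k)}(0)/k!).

f: a_k = 2, 3, -9/4, 27/8, -405/64, 1701/128, …
g: a_k = -2, -2, -2, -2, -2, -2, …
L₀ := lclm(L_f,L_g); ord L₀ ≤ 1+1.
∫: right-multiply L₀ by Dx.
L = (21 + 27·x)·Dx + (-17 - 30·x - 81·x^2)·Dx^2 + (-2 + 14·x + 42·x^2 - 54·x^3)·Dx^3  (order 3).
h: a_k = 0, 0, 1/2, -17/12, 11/32, -533/320, …
ICs: h(0) = 0, h′(0) = 0, h′′(0) = 1.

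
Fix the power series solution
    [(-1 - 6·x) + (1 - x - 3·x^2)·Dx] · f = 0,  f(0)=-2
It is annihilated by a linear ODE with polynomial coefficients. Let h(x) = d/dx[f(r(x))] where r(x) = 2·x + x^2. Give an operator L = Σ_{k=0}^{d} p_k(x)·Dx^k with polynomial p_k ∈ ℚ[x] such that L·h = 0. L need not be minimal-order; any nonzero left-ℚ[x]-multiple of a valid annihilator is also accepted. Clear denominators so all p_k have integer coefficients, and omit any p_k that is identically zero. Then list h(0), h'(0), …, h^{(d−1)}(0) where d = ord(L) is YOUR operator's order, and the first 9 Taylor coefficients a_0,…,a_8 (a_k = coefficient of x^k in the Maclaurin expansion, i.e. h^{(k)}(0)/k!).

f: a_k = -2, -2, -8, -14, -38, -80, -194, -434, -1016, …
Substitute x→r, Dx→(1/r')Dx; clear ⇒ L₀.
Derive L from L₀ (diff closure).
L = (17 + 114·x + 597·x^2 + 1260·x^3 + 1215·x^4 + 540·x^5 + 90·x^6) + (-1 - 11·x + 21·x^2 + 211·x^3 + 405·x^4 + 333·x^5 + 126·x^6 + 18·x^7)·Dx  (order 1).
h: a_k = -4, -68, -432, -3136, -19300, -118452, -696528, -4034608, -22956192, …
ICs: h(0) = -4.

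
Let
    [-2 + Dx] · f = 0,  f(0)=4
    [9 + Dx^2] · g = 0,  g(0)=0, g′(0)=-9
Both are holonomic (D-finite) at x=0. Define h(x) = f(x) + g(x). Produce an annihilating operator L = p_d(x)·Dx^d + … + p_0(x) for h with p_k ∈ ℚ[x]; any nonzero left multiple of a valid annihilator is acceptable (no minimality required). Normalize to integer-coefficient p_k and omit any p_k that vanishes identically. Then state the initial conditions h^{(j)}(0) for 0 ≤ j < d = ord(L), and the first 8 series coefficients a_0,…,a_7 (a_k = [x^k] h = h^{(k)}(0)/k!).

f: a_k = 4, 8, 8, 16/3, 8/3, 16/15, 16/45, 32/315, …
g: a_k = 0, -9, 0, 27/2, 0, -243/40, 0, 729/560, …
Sum ⇒ L₀ = lclm(L_f,L_g) in ℚ(x)⟨Dx⟩.
L = -18 + 9·Dx - 2·Dx^2 + Dx^3  (order 3).
h: a_k = 4, -1, 8, 113/6, 8/3, -601/120, 16/45, 7073/5040, …
ICs: h(0) = 4, h′(0) = -1, h′′(0) = 16.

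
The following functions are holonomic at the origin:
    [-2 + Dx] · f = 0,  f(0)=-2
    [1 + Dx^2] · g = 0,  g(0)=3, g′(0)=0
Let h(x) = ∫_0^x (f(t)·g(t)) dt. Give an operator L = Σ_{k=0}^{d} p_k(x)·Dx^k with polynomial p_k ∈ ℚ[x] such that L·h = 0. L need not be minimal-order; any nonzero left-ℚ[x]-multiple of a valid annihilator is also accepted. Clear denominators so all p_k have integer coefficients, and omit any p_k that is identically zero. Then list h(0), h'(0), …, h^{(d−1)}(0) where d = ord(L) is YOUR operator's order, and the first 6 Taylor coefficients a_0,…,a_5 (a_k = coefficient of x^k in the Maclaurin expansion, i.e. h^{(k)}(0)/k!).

f: a_k = -2, -4, -4, -8/3, -4/3, -8/15, …
g: a_k = 3, 0, -3/2, 0, 1/8, 0, …
Sym-product of L_f,L_g gives L₀ (≤ ord 2).
h=∫h₀ ⇒ L = L₀·Dx.
L = 5·Dx - 4·Dx^2 + Dx^3  (order 3).
h: a_k = 0, -6, -6, -3, -1/2, 7/20, …
ICs: h(0) = 0, h′(0) = -6, h′′(0) = -12.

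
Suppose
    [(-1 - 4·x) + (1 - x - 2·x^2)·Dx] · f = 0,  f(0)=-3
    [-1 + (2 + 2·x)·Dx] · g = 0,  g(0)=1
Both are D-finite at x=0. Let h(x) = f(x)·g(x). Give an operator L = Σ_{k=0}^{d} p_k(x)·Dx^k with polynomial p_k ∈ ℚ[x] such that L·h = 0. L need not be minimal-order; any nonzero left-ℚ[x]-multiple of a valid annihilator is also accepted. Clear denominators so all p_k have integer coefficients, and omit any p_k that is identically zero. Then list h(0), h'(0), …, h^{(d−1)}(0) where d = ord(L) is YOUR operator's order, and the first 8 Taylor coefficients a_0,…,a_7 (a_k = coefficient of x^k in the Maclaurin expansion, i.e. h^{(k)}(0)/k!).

L = (3 + 6·x) + (-2 + 2·x + 4·x^2)·Dx  (order 1).
h: a_k = -3, -9/2, -81/8, -309/16, -5049/128, -20007/256, -160749/1024, -641709/2048, …
ICs: h(0) = -3.

f: a_k = -3, -3, -9, -15, -33, -63, -129, -255, …
g: a_k = 1, 1/2, -1/8, 1/16, -5/128, 7/256, -21/1024, 33/2048, …
f·g: L₀ = L_f ⊗_s L_g, ord ≤ 1·1.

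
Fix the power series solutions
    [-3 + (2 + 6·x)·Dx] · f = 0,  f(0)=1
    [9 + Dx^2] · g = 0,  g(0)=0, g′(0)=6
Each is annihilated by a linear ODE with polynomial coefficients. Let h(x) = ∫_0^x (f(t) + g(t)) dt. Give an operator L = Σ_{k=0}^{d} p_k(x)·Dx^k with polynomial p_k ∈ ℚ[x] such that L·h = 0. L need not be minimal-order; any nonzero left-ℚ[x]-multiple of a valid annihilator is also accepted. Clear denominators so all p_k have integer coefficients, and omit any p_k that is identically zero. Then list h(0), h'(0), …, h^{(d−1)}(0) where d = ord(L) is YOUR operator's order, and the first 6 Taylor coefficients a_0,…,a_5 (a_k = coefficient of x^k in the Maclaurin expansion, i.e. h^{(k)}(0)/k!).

L = (-63 - 216·x - 324·x^2)·Dx + (18 + 198·x + 648·x^2 + 648·x^3)·Dx^2 + (-7 - 24·x - 36·x^2)·Dx^3 + (2 + 22·x + 72·x^2 + 72·x^3)·Dx^4  (order 4).
h: a_k = 0, 1, 15/4, -3/8, -117/64, -81/128, …
ICs: h(0) = 0, h′(0) = 1, h′′(0) = 15/2, h′′′(0) = -9/4.

f: a_k = 1, 3/2, -9/8, 27/16, -405/128, 1701/256, …
g: a_k = 0, 6, 0, -9, 0, 81/20, …
Weyl lclm of L_f,L_g ⇒ L₀ (ord ≤ 3).
Integrate: L := L₀·Dx.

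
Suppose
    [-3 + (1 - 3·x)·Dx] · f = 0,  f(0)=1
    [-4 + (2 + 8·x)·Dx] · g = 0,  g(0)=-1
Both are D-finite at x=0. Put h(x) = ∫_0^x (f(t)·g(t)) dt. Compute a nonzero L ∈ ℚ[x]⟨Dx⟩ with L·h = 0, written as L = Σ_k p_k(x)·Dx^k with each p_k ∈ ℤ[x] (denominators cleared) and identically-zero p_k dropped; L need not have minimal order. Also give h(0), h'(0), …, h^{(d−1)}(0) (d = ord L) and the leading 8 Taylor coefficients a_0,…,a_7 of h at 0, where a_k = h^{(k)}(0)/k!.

L = (5 + 6·x)·Dx + (-1 - x + 12·x^2)·Dx^2  (order 2).
h: a_k = 0, -1, -5/2, -13/3, -43/4, -119/5, -385/6, -153, …
ICs: h(0) = 0, h′(0) = -1.

f: a_k = 1, 3, 9, 27, 81, 243, 729, 2187, …
g: a_k = -1, -2, 2, -4, 10, -28, 84, -264, …
Sym-product of L_f,L_g gives L₀ (≤ ord 1).
h=∫h₀ ⇒ L = L₀·Dx.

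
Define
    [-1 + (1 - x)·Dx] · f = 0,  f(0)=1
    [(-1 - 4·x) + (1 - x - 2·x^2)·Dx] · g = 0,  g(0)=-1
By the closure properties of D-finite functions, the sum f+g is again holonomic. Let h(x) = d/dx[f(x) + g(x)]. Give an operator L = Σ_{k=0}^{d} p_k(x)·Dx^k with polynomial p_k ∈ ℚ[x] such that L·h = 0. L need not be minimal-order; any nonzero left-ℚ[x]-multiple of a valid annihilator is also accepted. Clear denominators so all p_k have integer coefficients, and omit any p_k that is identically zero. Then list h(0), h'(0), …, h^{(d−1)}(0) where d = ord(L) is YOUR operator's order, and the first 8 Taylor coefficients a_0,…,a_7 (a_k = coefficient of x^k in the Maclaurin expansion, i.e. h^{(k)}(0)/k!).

L = (-6 - 48·x - 96·x^3 + 24·x^4) + (6 + 18·x - 12·x^2 + 24·x^3 - 90·x^4 + 24·x^5)·Dx + (-1 + 2·x - 5·x^2 + 12·x^3 + 2·x^4 - 14·x^5 + 4·x^6)·Dx^2  (order 2).
h: a_k = 0, -4, -12, -40, -100, -252, -588, -1360, …
ICs: h(0) = 0, h′(0) = -4.

f: a_k = 1, 1, 1, 1, 1, 1, 1, 1, …
g: a_k = -1, -1, -3, -5, -11, -21, -43, -85, …
Sum ⇒ L₀ = lclm(L_f,L_g) in ℚ(x)⟨Dx⟩.
h₀' ⇒ L via d/dx closure of L₀.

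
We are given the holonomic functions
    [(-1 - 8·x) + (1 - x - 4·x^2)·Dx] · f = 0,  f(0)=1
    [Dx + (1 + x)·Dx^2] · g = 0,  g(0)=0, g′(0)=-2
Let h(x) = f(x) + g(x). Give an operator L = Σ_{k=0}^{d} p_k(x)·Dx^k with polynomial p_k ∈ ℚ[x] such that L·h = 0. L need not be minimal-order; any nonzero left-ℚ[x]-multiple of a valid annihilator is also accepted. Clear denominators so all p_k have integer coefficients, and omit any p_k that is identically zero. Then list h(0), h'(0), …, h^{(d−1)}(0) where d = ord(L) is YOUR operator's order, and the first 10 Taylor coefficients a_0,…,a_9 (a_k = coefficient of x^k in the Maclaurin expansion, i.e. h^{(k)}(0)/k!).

f: a_k = 1, 1, 5, 9, 29, 65, 181, 441, 1165, 2929, …
g: a_k = 0, -2, 1, -2/3, 1/2, -2/5, 1/3, -2/7, 1/4, -2/9, …
f+g: L₀ = lclm(L_f,L_g), ord ≤ 1+2.
L = (74 + 562·x + 1120·x^2 + 1728·x^3 + 768·x^4)·Dx + (52 + 576·x + 1636·x^2 + 3264·x^3 + 3488·x^4 + 1280·x^5)·Dx^2 + (-11 - 41·x - 53·x^2 + 185·x^3 + 704·x^4 + 752·x^5 + 256·x^6)·Dx^3  (order 3).
h: a_k = 1, -1, 6, 25/3, 59/2, 323/5, 544/3, 3085/7, 4661/4, 26359/9, …
ICs: h(0) = 1, h′(0) = -1, h′′(0) = 12.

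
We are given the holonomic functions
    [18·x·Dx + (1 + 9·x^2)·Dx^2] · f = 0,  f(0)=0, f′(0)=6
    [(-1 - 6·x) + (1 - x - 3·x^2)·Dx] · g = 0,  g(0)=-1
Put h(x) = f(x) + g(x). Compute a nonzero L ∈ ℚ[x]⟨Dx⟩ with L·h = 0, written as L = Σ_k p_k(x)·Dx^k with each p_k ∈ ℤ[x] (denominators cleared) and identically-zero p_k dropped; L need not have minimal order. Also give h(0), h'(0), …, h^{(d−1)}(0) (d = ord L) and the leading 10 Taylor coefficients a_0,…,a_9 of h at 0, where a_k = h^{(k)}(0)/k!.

f: a_k = 0, 6, 0, -18, 0, 486/5, 0, -4374/7, 0, 4374, …
g: a_k = -1, -1, -4, -7, -19, -40, -97, -217, -508, -1159, …
f+g: L₀ = lclm(L_f,L_g), ord ≤ 2+1.
L = (72 - 288·x - 4428·x^2 - 9720·x^3 - 33534·x^4 - 13122·x^6)·Dx + (-30 - 180·x - 144·x^2 - 1728·x^3 - 9153·x^4 - 23814·x^5 - 2187·x^6 - 13122·x^7)·Dx^2 + (4 + 14·x + 114·x^2 - 36·x^3 + 459·x^4 - 1539·x^5 - 2430·x^6 - 729·x^7 - 2187·x^8)·Dx^3  (order 3).
h: a_k = -1, 5, -4, -25, -19, 286/5, -97, -5893/7, -508, 3215, …
ICs: h(0) = -1, h′(0) = 5, h′′(0) = -8.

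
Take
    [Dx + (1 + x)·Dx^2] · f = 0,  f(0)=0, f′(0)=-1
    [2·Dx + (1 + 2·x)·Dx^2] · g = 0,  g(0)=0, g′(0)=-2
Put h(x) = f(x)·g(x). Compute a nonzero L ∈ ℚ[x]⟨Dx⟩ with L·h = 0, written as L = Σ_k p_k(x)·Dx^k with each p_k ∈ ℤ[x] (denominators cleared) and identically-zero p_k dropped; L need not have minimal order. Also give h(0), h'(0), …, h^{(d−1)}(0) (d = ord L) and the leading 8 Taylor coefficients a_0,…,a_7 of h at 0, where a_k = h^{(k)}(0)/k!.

L = (20 + 48·x + 32·x^2)·Dx + (66 + 268·x + 360·x^2 + 160·x^3)·Dx^2 + (32 + 180·x + 372·x^2 + 336·x^3 + 112·x^4)·Dx^3 + (3 + 22·x + 63·x^2 + 88·x^3 + 60·x^4 + 16·x^5)·Dx^4  (order 4).
h: a_k = 0, 0, 2, -3, 13/3, -13/2, 917/90, -83/5, …
ICs: h(0) = 0, h′(0) = 0, h′′(0) = 4, h′′′(0) = -18.

f: a_k = 0, -1, 1/2, -1/3, 1/4, -1/5, 1/6, -1/7, …
g: a_k = 0, -2, 2, -8/3, 4, -32/5, 32/3, -128/7, …
Sym-product of L_f,L_g gives L₀ (≤ ord 4).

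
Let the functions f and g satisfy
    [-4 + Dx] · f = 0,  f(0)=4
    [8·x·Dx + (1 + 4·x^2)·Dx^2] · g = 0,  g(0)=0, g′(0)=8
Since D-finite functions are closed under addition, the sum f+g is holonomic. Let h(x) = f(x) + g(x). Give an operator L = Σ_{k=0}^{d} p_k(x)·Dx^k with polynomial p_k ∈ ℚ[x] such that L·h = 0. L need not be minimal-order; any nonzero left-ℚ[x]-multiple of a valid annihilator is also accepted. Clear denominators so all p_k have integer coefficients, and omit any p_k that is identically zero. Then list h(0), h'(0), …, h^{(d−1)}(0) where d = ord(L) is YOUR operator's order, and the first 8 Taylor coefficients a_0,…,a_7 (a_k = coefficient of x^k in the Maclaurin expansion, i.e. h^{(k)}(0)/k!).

f: a_k = 4, 16, 32, 128/3, 128/3, 512/15, 1024/45, 4096/315, …
g: a_k = 0, 8, 0, -32/3, 0, 128/5, 0, -512/7, …
Weyl lclm of L_f,L_g ⇒ L₀ (ord ≤ 3).
L = (8 - 32·x - 96·x^2 - 128·x^3)·Dx + (-6 - 8·x^2 - 64·x^4)·Dx^2 + (1 + 2·x + 8·x^2 + 8·x^3 + 16·x^4)·Dx^3  (order 3).
h: a_k = 4, 24, 32, 32, 128/3, 896/15, 1024/45, -18944/315, …
ICs: h(0) = 4, h′(0) = 24, h′′(0) = 64.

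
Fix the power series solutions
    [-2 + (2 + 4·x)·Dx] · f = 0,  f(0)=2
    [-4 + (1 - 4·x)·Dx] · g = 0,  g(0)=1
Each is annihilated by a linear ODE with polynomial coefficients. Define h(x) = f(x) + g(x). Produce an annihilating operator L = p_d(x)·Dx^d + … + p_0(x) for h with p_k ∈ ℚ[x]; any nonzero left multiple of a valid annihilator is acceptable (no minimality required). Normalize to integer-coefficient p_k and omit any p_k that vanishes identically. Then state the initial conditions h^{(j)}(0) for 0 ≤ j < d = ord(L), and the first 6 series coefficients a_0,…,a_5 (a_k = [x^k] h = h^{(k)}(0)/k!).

L = (12 + 16·x) + (-11 - 40·x - 48·x^2)·Dx + (1 + 2·x - 16·x^2 - 32·x^3)·Dx^2  (order 2).
h: a_k = 3, 6, 15, 65, 1019/4, 4103/4, …
ICs: h(0) = 3, h′(0) = 6.

f: a_k = 2, 2, -1, 1, -5/4, 7/4, …
g: a_k = 1, 4, 16, 64, 256, 1024, …
Weyl lclm of L_f,L_g ⇒ L₀ (ord ≤ 2).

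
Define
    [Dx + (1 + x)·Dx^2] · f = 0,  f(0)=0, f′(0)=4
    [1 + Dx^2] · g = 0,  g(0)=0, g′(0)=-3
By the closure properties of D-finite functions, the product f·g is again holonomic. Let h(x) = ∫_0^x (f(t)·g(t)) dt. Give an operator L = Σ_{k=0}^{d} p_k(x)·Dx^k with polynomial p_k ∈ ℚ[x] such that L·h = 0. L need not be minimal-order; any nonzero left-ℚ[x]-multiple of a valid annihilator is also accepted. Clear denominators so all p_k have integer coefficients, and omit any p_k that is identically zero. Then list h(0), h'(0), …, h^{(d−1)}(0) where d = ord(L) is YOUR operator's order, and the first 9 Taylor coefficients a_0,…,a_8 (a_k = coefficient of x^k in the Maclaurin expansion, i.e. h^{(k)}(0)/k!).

L = (-3 + 6·x + 19·x^2 + 16·x^3 + 4·x^4)·Dx + (4 + 20·x + 24·x^2 + 8·x^3)·Dx^2 + (20·x + 42·x^2 + 32·x^3 + 8·x^4)·Dx^3 + (4 + 20·x + 24·x^2 + 8·x^3)·Dx^4 + (3 + 14·x + 23·x^2 + 16·x^3 + 4·x^4)·Dx^5  (order 5).
h: a_k = 0, 0, 0, -4, 3/2, -2/5, 1/3, -11/42, 31/160, …
ICs: h(0) = 0, h′(0) = 0, h′′(0) = 0, h′′′(0) = -24, h′′′′(0) = 36.

f: a_k = 0, 4, -2, 4/3, -1, 4/5, -2/3, 4/7, -1/2, …
g: a_k = 0, -3, 0, 1/2, 0, -1/40, 0, 1/1680, 0, …
Product ⇒ symmetric product L₀, ord ≤ 4.
∫: right-multiply L₀ by Dx.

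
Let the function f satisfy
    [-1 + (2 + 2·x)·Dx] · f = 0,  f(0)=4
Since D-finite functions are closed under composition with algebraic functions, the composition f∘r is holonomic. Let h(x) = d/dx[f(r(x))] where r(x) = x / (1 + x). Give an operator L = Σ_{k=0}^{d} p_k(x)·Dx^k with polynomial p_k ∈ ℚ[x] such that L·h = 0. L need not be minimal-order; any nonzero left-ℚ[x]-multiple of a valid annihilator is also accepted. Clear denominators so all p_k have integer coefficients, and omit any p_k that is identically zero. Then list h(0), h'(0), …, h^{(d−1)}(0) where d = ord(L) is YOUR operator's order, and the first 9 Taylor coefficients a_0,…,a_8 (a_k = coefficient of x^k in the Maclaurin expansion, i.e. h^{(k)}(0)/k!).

L = (-5 - 8·x) + (-2 - 6·x - 4·x^2)·Dx  (order 1).
h: a_k = 2, -5, 39/4, -141/8, 1995/64, -7059/128, 50435/512, -182461/1024, 5347827/16384, …
ICs: h(0) = 2.

f: a_k = 4, 2, -1/2, 1/4, -5/32, 7/64, -21/256, 33/512, -429/8192, …
f∘r: x↦r, Dx↦Dx/r' in L_f ⇒ L₀.
Differentiate: ansatz ord ≤ ord L₀ ⇒ L.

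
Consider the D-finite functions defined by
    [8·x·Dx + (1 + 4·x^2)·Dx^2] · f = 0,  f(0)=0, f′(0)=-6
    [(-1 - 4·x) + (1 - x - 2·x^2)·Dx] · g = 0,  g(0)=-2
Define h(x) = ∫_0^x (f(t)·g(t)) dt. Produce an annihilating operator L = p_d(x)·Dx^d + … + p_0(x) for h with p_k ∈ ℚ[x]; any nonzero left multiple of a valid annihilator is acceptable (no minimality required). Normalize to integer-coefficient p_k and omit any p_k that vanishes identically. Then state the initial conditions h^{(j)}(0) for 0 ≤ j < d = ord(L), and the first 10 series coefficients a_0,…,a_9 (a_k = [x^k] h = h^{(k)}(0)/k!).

L = (4 + 8·x + 48·x^2)·Dx + (2 + 16·x^2 + 48·x^3)·Dx^2 + (-1 + x - 2·x^2 + 4·x^3 + 8·x^4)·Dx^3  (order 3).
h: a_k = 0, 0, 6, 4, 5, 44/5, 102/5, 1052/35, 3023/70, 596/7, …
ICs: h(0) = 0, h′(0) = 0, h′′(0) = 12.

f: a_k = 0, -6, 0, 8, 0, -96/5, 0, 384/7, 0, -512/3, …
g: a_k = -2, -2, -6, -10, -22, -42, -86, -170, -342, -682, …
h₀=f·g: eliminate ⇒ L₀, order ≤ 2·1.
h=∫h₀ ⇒ L = L₀·Dx.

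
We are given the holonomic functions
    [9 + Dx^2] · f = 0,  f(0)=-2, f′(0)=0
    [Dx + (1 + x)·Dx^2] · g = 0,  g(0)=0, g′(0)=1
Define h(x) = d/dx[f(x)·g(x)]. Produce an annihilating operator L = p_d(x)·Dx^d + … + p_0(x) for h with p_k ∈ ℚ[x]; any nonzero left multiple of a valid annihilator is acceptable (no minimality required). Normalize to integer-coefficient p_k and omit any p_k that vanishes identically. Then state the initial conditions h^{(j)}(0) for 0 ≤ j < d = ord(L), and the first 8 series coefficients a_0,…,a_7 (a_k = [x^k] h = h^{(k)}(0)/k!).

f: a_k = -2, 0, 9, 0, -27/4, 0, 81/40, 0, …
g: a_k = 0, 1, -1/2, 1/3, -1/4, 1/5, -1/6, 1/7, …
Sym-product of L_f,L_g gives L₀ (≤ ord 4).
h₀' ⇒ L via d/dx closure of L₀.
L = (13743 + 107892·x + 319302·x^2 + 475308·x^3 + 381267·x^4 + 157464·x^5 + 26244·x^6) + (4104 + 24192·x + 53460·x^2 + 56700·x^3 + 29160·x^4 + 5832·x^5)·Dx + (4020 + 27828·x + 76770·x^2 + 109512·x^3 + 85698·x^4 + 34992·x^5 + 5832·x^6)·Dx^2 + (456 + 2688·x + 5940·x^2 + 6300·x^3 + 3240·x^4 + 648·x^5)·Dx^3 + (277 + 1760·x + 4588·x^2 + 6300·x^3 + 4815·x^4 + 1944·x^5 + 324·x^6)·Dx^4  (order 4).
h: a_k = -2, 2, 25, -16, -83/4, 35/4, 361/40, -23/5, …
ICs: h(0) = -2, h′(0) = 2, h′′(0) = 50, h′′′(0) = -96.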